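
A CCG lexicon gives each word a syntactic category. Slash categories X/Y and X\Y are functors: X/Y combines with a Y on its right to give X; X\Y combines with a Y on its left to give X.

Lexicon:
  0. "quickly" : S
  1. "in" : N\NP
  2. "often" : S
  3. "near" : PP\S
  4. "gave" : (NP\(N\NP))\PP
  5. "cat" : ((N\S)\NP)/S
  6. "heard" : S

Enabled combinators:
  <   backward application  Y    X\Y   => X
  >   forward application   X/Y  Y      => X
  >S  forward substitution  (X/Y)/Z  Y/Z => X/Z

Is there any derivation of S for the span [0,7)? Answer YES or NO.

S N\NP S PP\S (NP\(N\NP))\PP ((N\S)\NP)/S S
CKY chart[0,7] = {N}; S ∉ chart

NO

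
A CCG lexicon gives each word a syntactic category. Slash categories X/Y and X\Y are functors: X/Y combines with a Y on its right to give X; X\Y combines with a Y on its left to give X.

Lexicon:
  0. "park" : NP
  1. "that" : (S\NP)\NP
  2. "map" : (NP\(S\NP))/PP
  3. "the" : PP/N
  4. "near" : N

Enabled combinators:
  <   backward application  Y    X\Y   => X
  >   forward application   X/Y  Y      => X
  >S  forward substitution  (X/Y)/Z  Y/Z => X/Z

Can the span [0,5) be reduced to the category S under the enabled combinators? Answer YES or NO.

NO

NP (S\NP)\NP (NP\(S\NP))/PP PP/N N
CKY chart[0,5] = {NP}; S ∉ chart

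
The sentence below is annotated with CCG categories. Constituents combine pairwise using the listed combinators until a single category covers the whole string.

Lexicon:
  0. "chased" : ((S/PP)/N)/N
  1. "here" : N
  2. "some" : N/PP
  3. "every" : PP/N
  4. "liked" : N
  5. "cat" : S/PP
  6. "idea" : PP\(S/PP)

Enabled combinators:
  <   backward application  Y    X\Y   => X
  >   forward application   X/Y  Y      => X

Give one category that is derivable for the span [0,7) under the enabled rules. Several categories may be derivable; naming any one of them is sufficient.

[0,7] S   >
  [0,5] S/PP   >
    [0,2] (S/PP)/N   >
      [0,1] "chased" : ((S/PP)/N)/N
      [1,2] "here" : N
    [2,5] N   >
      [2,3] "some" : N/PP
      [3,5] PP   >
        [3,4] "every" : PP/N
        [4,5] "liked" : N
  [5,7] PP   <
    [5,6] "cat" : S/PP
    [6,7] "idea" : PP\(S/PP)

S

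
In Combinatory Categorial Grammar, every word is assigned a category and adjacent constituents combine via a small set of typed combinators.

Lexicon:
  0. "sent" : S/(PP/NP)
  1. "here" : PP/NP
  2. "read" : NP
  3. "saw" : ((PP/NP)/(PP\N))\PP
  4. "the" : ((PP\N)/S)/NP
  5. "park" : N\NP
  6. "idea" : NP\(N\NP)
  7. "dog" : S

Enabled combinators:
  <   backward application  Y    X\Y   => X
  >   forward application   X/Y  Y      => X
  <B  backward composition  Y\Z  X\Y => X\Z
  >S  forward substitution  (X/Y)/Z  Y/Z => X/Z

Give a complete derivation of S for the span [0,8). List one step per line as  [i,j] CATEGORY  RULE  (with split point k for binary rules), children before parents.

[0,1] S/(PP/NP)  lex  "sent"
[1,2] PP/NP  lex  "here"
[2,3] NP  lex  "read"
[1,3] PP  >  k=2
[3,4] ((PP/NP)/(PP\N))\PP  lex  "saw"
[1,4] (PP/NP)/(PP\N)  <  k=3
[4,5] ((PP\N)/S)/NP  lex  "the"
[5,6] N\NP  lex  "park"
[6,7] NP\(N\NP)  lex  "idea"
[5,7] NP  <  k=6
[4,7] (PP\N)/S  >  k=5
[7,8] S  lex  "dog"
[4,8] PP\N  >  k=7
[1,8] PP/NP  >  k=4
[0,8] S  >  k=1

[0,8] S   >
  [0,1] "sent" : S/(PP/NP)
  [1,8] PP/NP   >
    [1,4] (PP/NP)/(PP\N)   <
      [1,3] PP   >
        [1,2] "here" : PP/NP
        [2,3] "read" : NP
      [3,4] "saw" : ((PP/NP)/(PP\N))\PP
    [4,8] PP\N   >
      [4,7] (PP\N)/S   >
        [4,5] "the" : ((PP\N)/S)/NP
        [5,7] NP   <
          [5,6] "park" : N\NP
          [6,7] "idea" : NP\(N\NP)
      [7,8] "dog" : S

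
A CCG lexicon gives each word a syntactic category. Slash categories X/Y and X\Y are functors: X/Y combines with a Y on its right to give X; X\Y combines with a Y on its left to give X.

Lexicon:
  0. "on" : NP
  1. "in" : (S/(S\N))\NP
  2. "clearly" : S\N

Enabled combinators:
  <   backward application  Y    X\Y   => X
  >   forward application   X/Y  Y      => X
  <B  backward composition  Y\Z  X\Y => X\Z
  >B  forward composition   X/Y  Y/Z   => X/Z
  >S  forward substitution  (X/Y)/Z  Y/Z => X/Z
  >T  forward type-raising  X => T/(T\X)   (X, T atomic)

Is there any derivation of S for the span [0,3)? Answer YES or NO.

YES

[0,3] S   >
  [0,2] S/(S\N)   <
    [0,1] "on" : NP
    [1,2] "in" : (S/(S\N))\NP
  [2,3] "clearly" : S\N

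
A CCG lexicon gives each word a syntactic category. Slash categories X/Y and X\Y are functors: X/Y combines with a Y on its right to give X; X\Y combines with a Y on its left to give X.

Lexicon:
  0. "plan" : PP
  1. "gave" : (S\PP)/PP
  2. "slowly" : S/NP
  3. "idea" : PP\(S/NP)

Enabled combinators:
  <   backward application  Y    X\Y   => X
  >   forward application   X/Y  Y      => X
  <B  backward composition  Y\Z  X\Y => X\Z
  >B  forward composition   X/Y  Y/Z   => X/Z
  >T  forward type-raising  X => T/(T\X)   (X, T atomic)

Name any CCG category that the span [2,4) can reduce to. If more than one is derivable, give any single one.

PP

[0,4] S   >
  [0,1] S/(S\PP)   >T
    [0,1] "plan" : PP
  [1,4] S\PP   >
    [1,2] "gave" : (S\PP)/PP
    [2,4] PP   <
      [2,3] "slowly" : S/NP
      [3,4] "idea" : PP\(S/NP)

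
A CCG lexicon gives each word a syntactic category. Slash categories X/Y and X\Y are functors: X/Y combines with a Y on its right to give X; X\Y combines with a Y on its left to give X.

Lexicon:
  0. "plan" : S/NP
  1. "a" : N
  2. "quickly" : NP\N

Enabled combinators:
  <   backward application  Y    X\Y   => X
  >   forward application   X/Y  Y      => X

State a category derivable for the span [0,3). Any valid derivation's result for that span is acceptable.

[0,3] S   >
  [0,1] "plan" : S/NP
  [1,3] NP   <
    [1,2] "a" : N
    [2,3] "quickly" : NP\N

S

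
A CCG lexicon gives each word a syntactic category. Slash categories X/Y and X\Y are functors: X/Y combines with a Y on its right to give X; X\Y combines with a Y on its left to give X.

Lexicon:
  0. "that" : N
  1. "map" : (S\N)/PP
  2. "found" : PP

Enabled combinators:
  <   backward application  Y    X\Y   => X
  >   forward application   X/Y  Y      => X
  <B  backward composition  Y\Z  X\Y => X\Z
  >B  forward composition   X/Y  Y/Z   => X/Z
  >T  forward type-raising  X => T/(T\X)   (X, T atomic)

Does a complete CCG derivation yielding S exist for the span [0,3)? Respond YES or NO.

[0,3] S   >
  [0,1] S/(S\N)   >T
    [0,1] "that" : N
  [1,3] S\N   >
    [1,2] "map" : (S\N)/PP
    [2,3] "found" : PP

YES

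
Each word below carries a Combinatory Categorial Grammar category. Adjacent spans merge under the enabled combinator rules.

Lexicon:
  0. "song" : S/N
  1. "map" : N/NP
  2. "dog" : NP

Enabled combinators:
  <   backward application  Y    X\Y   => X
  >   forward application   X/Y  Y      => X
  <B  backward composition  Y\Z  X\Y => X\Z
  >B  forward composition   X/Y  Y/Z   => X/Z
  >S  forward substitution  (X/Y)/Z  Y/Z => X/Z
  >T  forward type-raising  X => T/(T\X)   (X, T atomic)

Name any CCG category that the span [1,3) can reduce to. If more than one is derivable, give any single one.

[0,3] S   >
  [0,1] "song" : S/N
  [1,3] N   >
    [1,2] "map" : N/NP
    [2,3] "dog" : NP

N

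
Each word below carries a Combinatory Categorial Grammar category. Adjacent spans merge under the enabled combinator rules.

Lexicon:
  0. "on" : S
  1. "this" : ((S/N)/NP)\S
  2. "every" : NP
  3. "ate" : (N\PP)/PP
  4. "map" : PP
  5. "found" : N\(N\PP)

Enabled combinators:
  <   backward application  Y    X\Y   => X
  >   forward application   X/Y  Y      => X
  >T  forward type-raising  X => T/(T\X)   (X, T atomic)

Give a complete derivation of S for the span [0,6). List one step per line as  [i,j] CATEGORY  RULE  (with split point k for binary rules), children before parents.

[0,6] S   >
  [0,3] S/N   >
    [0,2] (S/N)/NP   <
      [0,1] "on" : S
      [1,2] "this" : ((S/N)/NP)\S
    [2,3] "every" : NP
  [3,6] N   <
    [3,5] N\PP   >
      [3,4] "ate" : (N\PP)/PP
      [4,5] "map" : PP
    [5,6] "found" : N\(N\PP)

[0,1] S  lex  "on"
[1,2] ((S/N)/NP)\S  lex  "this"
[0,2] (S/N)/NP  <  k=1
[2,3] NP  lex  "every"
[0,3] S/N  >  k=2
[3,4] (N\PP)/PP  lex  "ate"
[4,5] PP  lex  "map"
[3,5] N\PP  >  k=4
[5,6] N\(N\PP)  lex  "found"
[3,6] N  <  k=5
[0,6] S  >  k=3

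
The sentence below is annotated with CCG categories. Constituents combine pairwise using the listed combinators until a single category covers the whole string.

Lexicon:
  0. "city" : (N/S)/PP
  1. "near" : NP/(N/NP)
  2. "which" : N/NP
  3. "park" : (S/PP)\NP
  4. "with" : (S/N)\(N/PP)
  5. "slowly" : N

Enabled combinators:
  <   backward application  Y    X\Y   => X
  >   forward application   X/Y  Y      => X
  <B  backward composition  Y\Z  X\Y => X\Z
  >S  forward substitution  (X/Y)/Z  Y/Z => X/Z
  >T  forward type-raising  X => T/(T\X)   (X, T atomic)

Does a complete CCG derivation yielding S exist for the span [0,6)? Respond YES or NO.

YES

[0,6] S   >
  [0,5] S/N   <
    [0,4] N/PP   >S
      [0,1] "city" : (N/S)/PP
      [1,4] S/PP   <
        [1,3] NP   >
          [1,2] "near" : NP/(N/NP)
          [2,3] "which" : N/NP
        [3,4] "park" : (S/PP)\NP
    [4,5] "with" : (S/N)\(N/PP)
  [5,6] "slowly" : N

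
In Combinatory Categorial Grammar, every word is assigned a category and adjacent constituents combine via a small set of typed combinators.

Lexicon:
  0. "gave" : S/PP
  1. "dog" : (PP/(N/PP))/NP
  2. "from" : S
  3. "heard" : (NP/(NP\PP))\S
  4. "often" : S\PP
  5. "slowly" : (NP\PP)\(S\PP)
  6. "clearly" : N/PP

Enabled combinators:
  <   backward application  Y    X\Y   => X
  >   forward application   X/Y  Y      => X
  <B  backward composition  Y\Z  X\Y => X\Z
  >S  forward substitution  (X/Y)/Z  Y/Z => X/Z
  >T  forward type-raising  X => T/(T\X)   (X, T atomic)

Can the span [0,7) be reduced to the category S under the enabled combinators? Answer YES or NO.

[0,7] S   >
  [0,1] "gave" : S/PP
  [1,7] PP   >
    [1,6] PP/(N/PP)   >
      [1,2] "dog" : (PP/(N/PP))/NP
      [2,6] NP   >
        [2,4] NP/(NP\PP)   <
          [2,3] "from" : S
          [3,4] "heard" : (NP/(NP\PP))\S
        [4,6] NP\PP   <
          [4,5] "often" : S\PP
          [5,6] "slowly" : (NP\PP)\(S\PP)
    [6,7] "clearly" : N/PP

YES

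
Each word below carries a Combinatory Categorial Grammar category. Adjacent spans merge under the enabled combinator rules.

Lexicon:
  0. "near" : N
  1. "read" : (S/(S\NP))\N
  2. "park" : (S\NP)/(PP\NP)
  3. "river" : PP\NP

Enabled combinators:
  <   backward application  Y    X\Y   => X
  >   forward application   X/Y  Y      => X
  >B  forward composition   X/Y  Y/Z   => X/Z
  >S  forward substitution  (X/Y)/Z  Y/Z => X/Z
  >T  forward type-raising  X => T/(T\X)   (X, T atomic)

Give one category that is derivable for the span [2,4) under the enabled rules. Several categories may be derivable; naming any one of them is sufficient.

[0,4] S   >
  [0,2] S/(S\NP)   <
    [0,1] "near" : N
    [1,2] "read" : (S/(S\NP))\N
  [2,4] S\NP   >
    [2,3] "park" : (S\NP)/(PP\NP)
    [3,4] "river" : PP\NP

S\NP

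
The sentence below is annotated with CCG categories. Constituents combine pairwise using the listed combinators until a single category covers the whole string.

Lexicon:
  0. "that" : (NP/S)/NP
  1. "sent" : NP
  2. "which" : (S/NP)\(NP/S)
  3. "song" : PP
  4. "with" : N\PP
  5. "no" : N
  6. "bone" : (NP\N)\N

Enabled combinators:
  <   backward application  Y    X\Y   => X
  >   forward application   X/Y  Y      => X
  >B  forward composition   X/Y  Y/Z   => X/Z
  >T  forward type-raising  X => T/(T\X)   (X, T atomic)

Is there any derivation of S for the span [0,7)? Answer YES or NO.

[0,7] S   >
  [0,3] S/NP   <
    [0,2] NP/S   >
      [0,1] "that" : (NP/S)/NP
      [1,2] "sent" : NP
    [2,3] "which" : (S/NP)\(NP/S)
  [3,7] NP   <
    [3,5] N   >
      [3,4] N/(N\PP)   >T
        [3,4] "song" : PP
      [4,5] "with" : N\PP
    [5,7] NP\N   <
      [5,6] "no" : N
      [6,7] "bone" : (NP\N)\N

YES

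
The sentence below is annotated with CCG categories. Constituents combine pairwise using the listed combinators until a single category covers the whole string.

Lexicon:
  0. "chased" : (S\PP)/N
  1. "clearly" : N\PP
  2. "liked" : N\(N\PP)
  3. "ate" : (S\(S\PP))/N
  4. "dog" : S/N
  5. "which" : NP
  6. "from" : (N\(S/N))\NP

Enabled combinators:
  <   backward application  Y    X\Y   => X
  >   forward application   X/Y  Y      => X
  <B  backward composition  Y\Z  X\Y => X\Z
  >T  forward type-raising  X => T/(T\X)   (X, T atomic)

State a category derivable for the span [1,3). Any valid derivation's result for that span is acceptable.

[0,7] S   <
  [0,3] S\PP   >
    [0,1] "chased" : (S\PP)/N
    [1,3] N   <
      [1,2] "clearly" : N\PP
      [2,3] "liked" : N\(N\PP)
  [3,7] S\(S\PP)   >
    [3,4] "ate" : (S\(S\PP))/N
    [4,7] N   <
      [4,5] "dog" : S/N
      [5,7] N\(S/N)   <
        [5,6] "which" : NP
        [6,7] "from" : (N\(S/N))\NP

N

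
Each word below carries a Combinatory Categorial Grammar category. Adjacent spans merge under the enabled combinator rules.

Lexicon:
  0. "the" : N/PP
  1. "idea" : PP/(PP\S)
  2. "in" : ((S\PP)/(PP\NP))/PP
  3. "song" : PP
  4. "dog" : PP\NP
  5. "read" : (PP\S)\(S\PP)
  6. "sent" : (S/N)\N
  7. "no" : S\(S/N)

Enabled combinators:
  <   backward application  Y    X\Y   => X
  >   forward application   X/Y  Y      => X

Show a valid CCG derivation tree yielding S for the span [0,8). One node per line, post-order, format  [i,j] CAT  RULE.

[0,1] N/PP  lex  "the"
[1,2] PP/(PP\S)  lex  "idea"
[2,3] ((S\PP)/(PP\NP))/PP  lex  "in"
[3,4] PP  lex  "song"
[2,4] (S\PP)/(PP\NP)  >  k=3
[4,5] PP\NP  lex  "dog"
[2,5] S\PP  >  k=4
[5,6] (PP\S)\(S\PP)  lex  "read"
[2,6] PP\S  <  k=5
[1,6] PP  >  k=2
[0,6] N  >  k=1
[6,7] (S/N)\N  lex  "sent"
[0,7] S/N  <  k=6
[7,8] S\(S/N)  lex  "no"
[0,8] S  <  k=7

[0,8] S   <
  [0,7] S/N   <
    [0,6] N   >
      [0,1] "the" : N/PP
      [1,6] PP   >
        [1,2] "idea" : PP/(PP\S)
        [2,6] PP\S   <
          [2,5] S\PP   >
            [2,4] (S\PP)/(PP\NP)   >
              [2,3] "in" : ((S\PP)/(PP\NP))/PP
              [3,4] "song" : PP
            [4,5] "dog" : PP\NP
          [5,6] "read" : (PP\S)\(S\PP)
    [6,7] "sent" : (S/N)\N
  [7,8] "no" : S\(S/N)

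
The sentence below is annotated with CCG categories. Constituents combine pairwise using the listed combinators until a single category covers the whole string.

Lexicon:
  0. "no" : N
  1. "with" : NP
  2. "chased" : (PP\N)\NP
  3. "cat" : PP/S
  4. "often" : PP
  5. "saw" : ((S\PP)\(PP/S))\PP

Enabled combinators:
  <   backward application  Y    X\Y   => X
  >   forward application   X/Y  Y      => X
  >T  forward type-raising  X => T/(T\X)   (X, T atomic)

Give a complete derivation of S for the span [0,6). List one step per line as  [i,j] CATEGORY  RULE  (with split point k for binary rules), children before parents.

[0,6] S   <
  [0,3] PP   <
    [0,1] "no" : N
    [1,3] PP\N   <
      [1,2] "with" : NP
      [2,3] "chased" : (PP\N)\NP
  [3,6] S\PP   <
    [3,4] "cat" : PP/S
    [4,6] (S\PP)\(PP/S)   <
      [4,5] "often" : PP
      [5,6] "saw" : ((S\PP)\(PP/S))\PP

[0,1] N  lex  "no"
[1,2] NP  lex  "with"
[2,3] (PP\N)\NP  lex  "chased"
[1,3] PP\N  <  k=2
[0,3] PP  <  k=1
[3,4] PP/S  lex  "cat"
[4,5] PP  lex  "often"
[5,6] ((S\PP)\(PP/S))\PP  lex  "saw"
[4,6] (S\PP)\(PP/S)  <  k=5
[3,6] S\PP  <  k=4
[0,6] S  <  k=3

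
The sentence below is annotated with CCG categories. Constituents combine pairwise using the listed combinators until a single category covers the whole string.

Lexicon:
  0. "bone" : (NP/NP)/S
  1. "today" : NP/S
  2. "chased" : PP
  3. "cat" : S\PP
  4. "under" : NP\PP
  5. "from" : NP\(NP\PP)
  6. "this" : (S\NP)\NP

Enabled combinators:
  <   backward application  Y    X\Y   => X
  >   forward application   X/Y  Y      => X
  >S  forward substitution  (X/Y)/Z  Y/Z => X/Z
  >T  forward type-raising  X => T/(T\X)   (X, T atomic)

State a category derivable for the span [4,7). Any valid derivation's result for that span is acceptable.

S\NP

[0,7] S   <
  [0,4] NP   >
    [0,2] NP/S   >S
      [0,1] "bone" : (NP/NP)/S
      [1,2] "today" : NP/S
    [2,4] S   >
      [2,3] S/(S\PP)   >T
        [2,3] "chased" : PP
      [3,4] "cat" : S\PP
  [4,7] S\NP   <
    [4,6] NP   <
      [4,5] "under" : NP\PP
      [5,6] "from" : NP\(NP\PP)
    [6,7] "this" : (S\NP)\NP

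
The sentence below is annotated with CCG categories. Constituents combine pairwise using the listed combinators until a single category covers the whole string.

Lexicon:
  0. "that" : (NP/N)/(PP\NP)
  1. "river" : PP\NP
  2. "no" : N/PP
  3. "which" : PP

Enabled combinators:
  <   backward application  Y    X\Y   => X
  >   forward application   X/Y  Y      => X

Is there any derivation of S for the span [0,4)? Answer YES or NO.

(NP/N)/(PP\NP) PP\NP N/PP PP
CKY chart[0,4] = {NP}; S ∉ chart

NO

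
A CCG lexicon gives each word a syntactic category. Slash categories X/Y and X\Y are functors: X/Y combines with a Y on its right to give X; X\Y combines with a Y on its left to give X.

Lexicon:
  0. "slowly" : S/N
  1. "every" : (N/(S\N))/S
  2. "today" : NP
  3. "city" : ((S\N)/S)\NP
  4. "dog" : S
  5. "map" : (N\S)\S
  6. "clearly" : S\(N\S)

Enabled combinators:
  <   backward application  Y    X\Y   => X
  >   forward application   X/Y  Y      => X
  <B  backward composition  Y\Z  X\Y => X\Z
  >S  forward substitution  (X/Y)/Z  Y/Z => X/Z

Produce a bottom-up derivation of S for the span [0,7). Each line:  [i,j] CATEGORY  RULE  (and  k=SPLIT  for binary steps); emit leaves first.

[0,1] S/N  lex  "slowly"
[1,2] (N/(S\N))/S  lex  "every"
[2,3] NP  lex  "today"
[3,4] ((S\N)/S)\NP  lex  "city"
[2,4] (S\N)/S  <  k=3
[1,4] N/S  >S  k=2
[4,5] S  lex  "dog"
[5,6] (N\S)\S  lex  "map"
[4,6] N\S  <  k=5
[6,7] S\(N\S)  lex  "clearly"
[4,7] S  <  k=6
[1,7] N  >  k=4
[0,7] S  >  k=1

[0,7] S   >
  [0,1] "slowly" : S/N
  [1,7] N   >
    [1,4] N/S   >S
      [1,2] "every" : (N/(S\N))/S
      [2,4] (S\N)/S   <
        [2,3] "today" : NP
        [3,4] "city" : ((S\N)/S)\NP
    [4,7] S   <
      [4,6] N\S   <
        [4,5] "dog" : S
        [5,6] "map" : (N\S)\S
      [6,7] "clearly" : S\(N\S)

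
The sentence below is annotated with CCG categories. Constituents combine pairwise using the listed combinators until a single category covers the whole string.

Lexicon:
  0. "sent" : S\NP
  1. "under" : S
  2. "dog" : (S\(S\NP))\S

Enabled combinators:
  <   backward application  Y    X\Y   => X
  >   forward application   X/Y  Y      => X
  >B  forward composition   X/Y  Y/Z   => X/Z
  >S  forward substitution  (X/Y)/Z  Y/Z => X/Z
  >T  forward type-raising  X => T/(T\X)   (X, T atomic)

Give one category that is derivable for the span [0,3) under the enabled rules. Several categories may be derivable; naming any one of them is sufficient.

S

[0,3] S   <
  [0,1] "sent" : S\NP
  [1,3] S\(S\NP)   <
    [1,2] "under" : S
    [2,3] "dog" : (S\(S\NP))\S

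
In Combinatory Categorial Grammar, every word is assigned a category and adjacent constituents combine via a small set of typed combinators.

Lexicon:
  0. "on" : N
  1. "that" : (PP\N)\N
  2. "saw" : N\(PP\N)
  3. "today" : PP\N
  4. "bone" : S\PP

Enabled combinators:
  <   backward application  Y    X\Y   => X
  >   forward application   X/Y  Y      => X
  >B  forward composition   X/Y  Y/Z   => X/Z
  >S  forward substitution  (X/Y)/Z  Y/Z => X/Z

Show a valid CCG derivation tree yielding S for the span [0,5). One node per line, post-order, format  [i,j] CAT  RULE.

[0,1] N  lex  "on"
[1,2] (PP\N)\N  lex  "that"
[0,2] PP\N  <  k=1
[2,3] N\(PP\N)  lex  "saw"
[0,3] N  <  k=2
[3,4] PP\N  lex  "today"
[0,4] PP  <  k=3
[4,5] S\PP  lex  "bone"
[0,5] S  <  k=4

[0,5] S   <
  [0,4] PP   <
    [0,3] N   <
      [0,2] PP\N   <
        [0,1] "on" : N
        [1,2] "that" : (PP\N)\N
      [2,3] "saw" : N\(PP\N)
    [3,4] "today" : PP\N
  [4,5] "bone" : S\PP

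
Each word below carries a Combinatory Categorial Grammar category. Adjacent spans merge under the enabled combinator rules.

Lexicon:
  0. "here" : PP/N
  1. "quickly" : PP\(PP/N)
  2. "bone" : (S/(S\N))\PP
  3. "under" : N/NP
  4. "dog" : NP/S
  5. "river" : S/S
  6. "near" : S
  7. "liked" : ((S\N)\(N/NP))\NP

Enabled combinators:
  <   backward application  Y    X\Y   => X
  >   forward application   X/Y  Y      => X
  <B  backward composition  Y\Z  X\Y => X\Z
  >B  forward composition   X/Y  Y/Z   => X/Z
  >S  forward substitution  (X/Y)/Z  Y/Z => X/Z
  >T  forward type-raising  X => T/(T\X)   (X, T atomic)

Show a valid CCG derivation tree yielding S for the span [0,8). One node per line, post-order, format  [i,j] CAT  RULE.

[0,1] PP/N  lex  "here"
[1,2] PP\(PP/N)  lex  "quickly"
[0,2] PP  <  k=1
[2,3] (S/(S\N))\PP  lex  "bone"
[0,3] S/(S\N)  <  k=2
[3,4] N/NP  lex  "under"
[4,5] NP/S  lex  "dog"
[5,6] S/S  lex  "river"
[4,6] NP/S  >B  k=5
[6,7] S  lex  "near"
[4,7] NP  >  k=6
[7,8] ((S\N)\(N/NP))\NP  lex  "liked"
[4,8] (S\N)\(N/NP)  <  k=7
[3,8] S\N  <  k=4
[0,8] S  >  k=3

[0,8] S   >
  [0,3] S/(S\N)   <
    [0,2] PP   <
      [0,1] "here" : PP/N
      [1,2] "quickly" : PP\(PP/N)
    [2,3] "bone" : (S/(S\N))\PP
  [3,8] S\N   <
    [3,4] "under" : N/NP
    [4,8] (S\N)\(N/NP)   <
      [4,7] NP   >
        [4,6] NP/S   >B
          [4,5] "dog" : NP/S
          [5,6] "river" : S/S
        [6,7] "near" : S
      [7,8] "liked" : ((S\N)\(N/NP))\NP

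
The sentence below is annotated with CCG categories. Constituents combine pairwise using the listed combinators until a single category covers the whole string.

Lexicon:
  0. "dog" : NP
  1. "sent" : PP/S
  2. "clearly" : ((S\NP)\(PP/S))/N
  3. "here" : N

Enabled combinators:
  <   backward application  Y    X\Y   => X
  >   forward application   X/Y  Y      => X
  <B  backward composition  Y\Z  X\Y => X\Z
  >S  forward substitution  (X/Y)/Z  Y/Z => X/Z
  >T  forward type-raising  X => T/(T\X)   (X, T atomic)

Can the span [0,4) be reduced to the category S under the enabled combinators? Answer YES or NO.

[0,4] S   <
  [0,1] "dog" : NP
  [1,4] S\NP   <
    [1,2] "sent" : PP/S
    [2,4] (S\NP)\(PP/S)   >
      [2,3] "clearly" : ((S\NP)\(PP/S))/N
      [3,4] "here" : N

YES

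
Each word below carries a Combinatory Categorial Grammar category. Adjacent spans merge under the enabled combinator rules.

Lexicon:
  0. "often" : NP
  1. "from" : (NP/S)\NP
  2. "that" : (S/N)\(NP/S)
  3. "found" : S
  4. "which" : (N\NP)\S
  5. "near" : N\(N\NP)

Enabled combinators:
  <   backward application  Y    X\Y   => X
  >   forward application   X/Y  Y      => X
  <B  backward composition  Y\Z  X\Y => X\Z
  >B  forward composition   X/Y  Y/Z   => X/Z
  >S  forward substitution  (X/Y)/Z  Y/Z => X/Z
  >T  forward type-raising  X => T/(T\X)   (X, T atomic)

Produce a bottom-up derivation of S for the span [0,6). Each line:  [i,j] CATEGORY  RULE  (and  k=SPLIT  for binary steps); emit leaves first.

[0,6] S   >
  [0,3] S/N   <
    [0,2] NP/S   <
      [0,1] "often" : NP
      [1,2] "from" : (NP/S)\NP
    [2,3] "that" : (S/N)\(NP/S)
  [3,6] N   <
    [3,5] N\NP   <
      [3,4] "found" : S
      [4,5] "which" : (N\NP)\S
    [5,6] "near" : N\(N\NP)

[0,1] NP  lex  "often"
[1,2] (NP/S)\NP  lex  "from"
[0,2] NP/S  <  k=1
[2,3] (S/N)\(NP/S)  lex  "that"
[0,3] S/N  <  k=2
[3,4] S  lex  "found"
[4,5] (N\NP)\S  lex  "which"
[3,5] N\NP  <  k=4
[5,6] N\(N\NP)  lex  "near"
[3,6] N  <  k=5
[0,6] S  >  k=3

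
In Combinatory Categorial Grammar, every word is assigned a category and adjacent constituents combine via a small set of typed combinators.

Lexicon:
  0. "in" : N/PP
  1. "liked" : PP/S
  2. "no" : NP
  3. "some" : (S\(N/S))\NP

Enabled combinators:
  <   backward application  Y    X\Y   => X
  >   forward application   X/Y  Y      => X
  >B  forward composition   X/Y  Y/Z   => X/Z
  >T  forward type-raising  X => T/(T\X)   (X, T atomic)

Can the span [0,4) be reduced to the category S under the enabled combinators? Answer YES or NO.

YES

[0,4] S   <
  [0,2] N/S   >B
    [0,1] "in" : N/PP
    [1,2] "liked" : PP/S
  [2,4] S\(N/S)   <
    [2,3] "no" : NP
    [3,4] "some" : (S\(N/S))\NP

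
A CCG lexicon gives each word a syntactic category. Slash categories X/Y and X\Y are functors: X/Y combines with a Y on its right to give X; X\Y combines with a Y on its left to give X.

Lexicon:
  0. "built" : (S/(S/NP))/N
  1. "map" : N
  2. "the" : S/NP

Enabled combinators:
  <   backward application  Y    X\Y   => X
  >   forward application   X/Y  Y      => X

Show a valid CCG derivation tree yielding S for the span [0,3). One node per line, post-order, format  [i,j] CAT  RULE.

[0,3] S   >
  [0,2] S/(S/NP)   >
    [0,1] "built" : (S/(S/NP))/N
    [1,2] "map" : N
  [2,3] "the" : S/NP

[0,1] (S/(S/NP))/N  lex  "built"
[1,2] N  lex  "map"
[0,2] S/(S/NP)  >  k=1
[2,3] S/NP  lex  "the"
[0,3] S  >  k=2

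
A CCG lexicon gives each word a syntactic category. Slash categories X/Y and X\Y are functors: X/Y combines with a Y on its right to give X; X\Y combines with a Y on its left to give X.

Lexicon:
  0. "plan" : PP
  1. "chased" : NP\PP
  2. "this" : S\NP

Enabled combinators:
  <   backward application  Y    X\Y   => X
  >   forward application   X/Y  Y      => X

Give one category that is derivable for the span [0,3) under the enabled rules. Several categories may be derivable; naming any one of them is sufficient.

[0,3] S   <
  [0,2] NP   <
    [0,1] "plan" : PP
    [1,2] "chased" : NP\PP
  [2,3] "this" : S\NP

S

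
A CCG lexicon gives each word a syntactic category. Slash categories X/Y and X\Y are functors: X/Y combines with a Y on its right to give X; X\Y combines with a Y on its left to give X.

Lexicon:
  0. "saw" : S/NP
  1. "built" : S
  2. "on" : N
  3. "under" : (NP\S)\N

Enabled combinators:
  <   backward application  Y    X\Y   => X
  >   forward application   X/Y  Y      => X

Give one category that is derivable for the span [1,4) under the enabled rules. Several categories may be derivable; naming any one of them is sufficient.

[0,4] S   >
  [0,1] "saw" : S/NP
  [1,4] NP   <
    [1,2] "built" : S
    [2,4] NP\S   <
      [2,3] "on" : N
      [3,4] "under" : (NP\S)\N

NP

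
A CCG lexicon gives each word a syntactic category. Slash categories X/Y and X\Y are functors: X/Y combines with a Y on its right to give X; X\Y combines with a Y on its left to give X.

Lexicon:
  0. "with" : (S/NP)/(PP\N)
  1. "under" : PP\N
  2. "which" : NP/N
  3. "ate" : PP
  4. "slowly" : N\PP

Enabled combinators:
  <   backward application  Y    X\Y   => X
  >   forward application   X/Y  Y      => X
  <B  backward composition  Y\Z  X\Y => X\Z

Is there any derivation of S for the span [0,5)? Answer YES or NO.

YES

[0,5] S   >
  [0,2] S/NP   >
    [0,1] "with" : (S/NP)/(PP\N)
    [1,2] "under" : PP\N
  [2,5] NP   >
    [2,3] "which" : NP/N
    [3,5] N   <
      [3,4] "ate" : PP
      [4,5] "slowly" : N\PP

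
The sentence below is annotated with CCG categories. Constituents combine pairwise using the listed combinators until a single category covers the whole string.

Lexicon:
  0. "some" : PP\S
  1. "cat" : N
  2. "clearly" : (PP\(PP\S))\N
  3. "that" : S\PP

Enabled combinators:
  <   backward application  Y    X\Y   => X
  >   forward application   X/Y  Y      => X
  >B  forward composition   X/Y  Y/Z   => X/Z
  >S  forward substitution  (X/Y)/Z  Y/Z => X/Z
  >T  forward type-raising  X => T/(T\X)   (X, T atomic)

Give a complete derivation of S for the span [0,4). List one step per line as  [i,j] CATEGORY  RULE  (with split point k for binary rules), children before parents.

[0,4] S   <
  [0,3] PP   <
    [0,1] "some" : PP\S
    [1,3] PP\(PP\S)   <
      [1,2] "cat" : N
      [2,3] "clearly" : (PP\(PP\S))\N
  [3,4] "that" : S\PP

[0,1] PP\S  lex  "some"
[1,2] N  lex  "cat"
[2,3] (PP\(PP\S))\N  lex  "clearly"
[1,3] PP\(PP\S)  <  k=2
[0,3] PP  <  k=1
[3,4] S\PP  lex  "that"
[0,4] S  <  k=3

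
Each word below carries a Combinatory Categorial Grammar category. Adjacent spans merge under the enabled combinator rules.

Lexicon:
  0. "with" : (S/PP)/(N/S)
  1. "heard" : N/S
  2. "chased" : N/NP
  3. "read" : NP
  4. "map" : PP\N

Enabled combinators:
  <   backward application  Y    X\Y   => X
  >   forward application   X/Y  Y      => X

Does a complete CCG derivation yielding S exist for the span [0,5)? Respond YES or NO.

[0,5] S   >
  [0,2] S/PP   >
    [0,1] "with" : (S/PP)/(N/S)
    [1,2] "heard" : N/S
  [2,5] PP   <
    [2,4] N   >
      [2,3] "chased" : N/NP
      [3,4] "read" : NP
    [4,5] "map" : PP\N

YES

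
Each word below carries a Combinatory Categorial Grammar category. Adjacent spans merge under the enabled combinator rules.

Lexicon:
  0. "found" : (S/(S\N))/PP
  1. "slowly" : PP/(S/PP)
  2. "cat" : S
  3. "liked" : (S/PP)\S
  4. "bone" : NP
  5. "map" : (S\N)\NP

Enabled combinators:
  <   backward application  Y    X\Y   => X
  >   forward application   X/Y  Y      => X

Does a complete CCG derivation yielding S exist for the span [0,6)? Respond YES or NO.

[0,6] S   >
  [0,4] S/(S\N)   >
    [0,1] "found" : (S/(S\N))/PP
    [1,4] PP   >
      [1,2] "slowly" : PP/(S/PP)
      [2,4] S/PP   <
        [2,3] "cat" : S
        [3,4] "liked" : (S/PP)\S
  [4,6] S\N   <
    [4,5] "bone" : NP
    [5,6] "map" : (S\N)\NP

YES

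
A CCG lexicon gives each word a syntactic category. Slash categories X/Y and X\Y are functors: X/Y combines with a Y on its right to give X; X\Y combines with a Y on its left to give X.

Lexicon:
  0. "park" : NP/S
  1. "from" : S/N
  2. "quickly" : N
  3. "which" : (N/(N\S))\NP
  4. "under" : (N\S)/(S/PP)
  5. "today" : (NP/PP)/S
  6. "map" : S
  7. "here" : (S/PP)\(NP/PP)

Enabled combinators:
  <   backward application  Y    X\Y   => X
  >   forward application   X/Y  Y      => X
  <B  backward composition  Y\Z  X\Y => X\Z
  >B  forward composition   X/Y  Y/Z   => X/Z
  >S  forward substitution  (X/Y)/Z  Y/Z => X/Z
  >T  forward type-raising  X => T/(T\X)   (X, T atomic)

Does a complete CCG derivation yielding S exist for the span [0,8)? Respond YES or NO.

NO

NP/S S/N N (N/(N\S))\NP (N\S)/(S/PP) (NP/PP)/S S (S/PP)\(NP/PP)
CKY chart[0,8] = {N, N/(N\N), NP/(NP\N), PP/(PP\N), S/(S\N)}; S ∉ chart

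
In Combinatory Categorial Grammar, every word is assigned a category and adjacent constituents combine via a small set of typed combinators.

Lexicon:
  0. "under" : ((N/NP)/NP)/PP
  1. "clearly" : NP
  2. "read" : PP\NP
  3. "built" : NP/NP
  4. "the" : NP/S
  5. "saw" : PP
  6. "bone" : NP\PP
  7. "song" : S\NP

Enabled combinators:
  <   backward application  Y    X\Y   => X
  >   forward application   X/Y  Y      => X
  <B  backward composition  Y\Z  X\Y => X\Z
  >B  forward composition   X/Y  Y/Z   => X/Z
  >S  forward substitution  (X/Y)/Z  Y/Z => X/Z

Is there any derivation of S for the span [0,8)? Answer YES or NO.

NO

((N/NP)/NP)/PP NP PP\NP NP/NP NP/S PP NP\PP S\NP
CKY chart[0,8] = {N, N/NP}; S ∉ chart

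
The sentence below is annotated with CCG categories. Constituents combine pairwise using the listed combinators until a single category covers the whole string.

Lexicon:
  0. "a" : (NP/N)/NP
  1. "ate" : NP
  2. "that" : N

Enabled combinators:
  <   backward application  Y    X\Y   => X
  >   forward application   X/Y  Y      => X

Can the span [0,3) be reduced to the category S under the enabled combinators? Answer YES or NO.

(NP/N)/NP NP N
CKY chart[0,3] = {NP}; S ∉ chart

NO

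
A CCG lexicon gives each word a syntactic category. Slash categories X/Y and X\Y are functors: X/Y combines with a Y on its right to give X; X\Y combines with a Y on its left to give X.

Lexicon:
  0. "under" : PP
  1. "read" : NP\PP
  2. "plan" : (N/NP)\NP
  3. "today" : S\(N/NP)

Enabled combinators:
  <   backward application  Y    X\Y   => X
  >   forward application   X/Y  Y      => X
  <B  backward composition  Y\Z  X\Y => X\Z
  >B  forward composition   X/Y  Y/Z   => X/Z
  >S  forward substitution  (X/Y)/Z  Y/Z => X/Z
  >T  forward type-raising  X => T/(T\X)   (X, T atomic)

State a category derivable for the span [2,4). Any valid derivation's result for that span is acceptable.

[0,4] S   <
  [0,2] NP   <
    [0,1] "under" : PP
    [1,2] "read" : NP\PP
  [2,4] S\NP   <B
    [2,3] "plan" : (N/NP)\NP
    [3,4] "today" : S\(N/NP)

S\NP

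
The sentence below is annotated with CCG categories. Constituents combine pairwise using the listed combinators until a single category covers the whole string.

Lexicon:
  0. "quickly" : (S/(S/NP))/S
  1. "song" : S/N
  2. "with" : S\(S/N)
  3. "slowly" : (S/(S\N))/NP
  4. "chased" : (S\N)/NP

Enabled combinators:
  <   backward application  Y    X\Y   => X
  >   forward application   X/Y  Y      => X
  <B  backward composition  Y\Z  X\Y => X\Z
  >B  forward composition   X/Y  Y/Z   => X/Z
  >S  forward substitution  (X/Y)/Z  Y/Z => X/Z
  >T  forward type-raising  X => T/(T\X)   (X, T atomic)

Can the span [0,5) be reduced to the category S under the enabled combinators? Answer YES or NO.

YES

[0,5] S   >
  [0,3] S/(S/NP)   >
    [0,1] "quickly" : (S/(S/NP))/S
    [1,3] S   <
      [1,2] "song" : S/N
      [2,3] "with" : S\(S/N)
  [3,5] S/NP   >S
    [3,4] "slowly" : (S/(S\N))/NP
    [4,5] "chased" : (S\N)/NP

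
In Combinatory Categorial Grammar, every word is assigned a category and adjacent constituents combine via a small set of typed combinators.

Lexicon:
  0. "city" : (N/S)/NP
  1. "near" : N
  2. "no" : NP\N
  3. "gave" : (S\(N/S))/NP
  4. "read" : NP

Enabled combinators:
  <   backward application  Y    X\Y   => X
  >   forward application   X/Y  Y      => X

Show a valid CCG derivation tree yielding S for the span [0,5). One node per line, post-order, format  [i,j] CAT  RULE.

[0,5] S   <
  [0,3] N/S   >
    [0,1] "city" : (N/S)/NP
    [1,3] NP   <
      [1,2] "near" : N
      [2,3] "no" : NP\N
  [3,5] S\(N/S)   >
    [3,4] "gave" : (S\(N/S))/NP
    [4,5] "read" : NP

[0,1] (N/S)/NP  lex  "city"
[1,2] N  lex  "near"
[2,3] NP\N  lex  "no"
[1,3] NP  <  k=2
[0,3] N/S  >  k=1
[3,4] (S\(N/S))/NP  lex  "gave"
[4,5] NP  lex  "read"
[3,5] S\(N/S)  >  k=4
[0,5] S  <  k=3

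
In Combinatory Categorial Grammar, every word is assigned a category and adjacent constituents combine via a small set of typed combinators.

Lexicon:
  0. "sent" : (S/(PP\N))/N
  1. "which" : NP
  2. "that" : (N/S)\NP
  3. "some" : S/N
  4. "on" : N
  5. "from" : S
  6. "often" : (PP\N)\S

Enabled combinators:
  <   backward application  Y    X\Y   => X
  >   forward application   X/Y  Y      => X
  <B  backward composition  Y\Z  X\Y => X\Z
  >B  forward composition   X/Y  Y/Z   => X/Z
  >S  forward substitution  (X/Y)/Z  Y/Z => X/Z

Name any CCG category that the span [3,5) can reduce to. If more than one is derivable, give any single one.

S

[0,7] S   >
  [0,5] S/(PP\N)   >
    [0,1] "sent" : (S/(PP\N))/N
    [1,5] N   >
      [1,3] N/S   <
        [1,2] "which" : NP
        [2,3] "that" : (N/S)\NP
      [3,5] S   >
        [3,4] "some" : S/N
        [4,5] "on" : N
  [5,7] PP\N   <
    [5,6] "from" : S
    [6,7] "often" : (PP\N)\S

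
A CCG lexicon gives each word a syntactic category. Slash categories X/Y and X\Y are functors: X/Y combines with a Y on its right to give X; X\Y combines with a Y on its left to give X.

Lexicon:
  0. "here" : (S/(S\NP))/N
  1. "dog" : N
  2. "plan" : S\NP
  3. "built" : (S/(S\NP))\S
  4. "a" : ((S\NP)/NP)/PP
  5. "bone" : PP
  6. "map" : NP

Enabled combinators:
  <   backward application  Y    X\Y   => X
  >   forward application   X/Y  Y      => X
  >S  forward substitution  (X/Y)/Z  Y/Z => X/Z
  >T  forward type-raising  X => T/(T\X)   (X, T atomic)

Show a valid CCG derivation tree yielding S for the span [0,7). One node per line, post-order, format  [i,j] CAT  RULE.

[0,7] S   >
  [0,4] S/(S\NP)   <
    [0,3] S   >
      [0,2] S/(S\NP)   >
        [0,1] "here" : (S/(S\NP))/N
        [1,2] "dog" : N
      [2,3] "plan" : S\NP
    [3,4] "built" : (S/(S\NP))\S
  [4,7] S\NP   >
    [4,6] (S\NP)/NP   >
      [4,5] "a" : ((S\NP)/NP)/PP
      [5,6] "bone" : PP
    [6,7] "map" : NP

[0,1] (S/(S\NP))/N  lex  "here"
[1,2] N  lex  "dog"
[0,2] S/(S\NP)  >  k=1
[2,3] S\NP  lex  "plan"
[0,3] S  >  k=2
[3,4] (S/(S\NP))\S  lex  "built"
[0,4] S/(S\NP)  <  k=3
[4,5] ((S\NP)/NP)/PP  lex  "a"
[5,6] PP  lex  "bone"
[4,6] (S\NP)/NP  >  k=5
[6,7] NP  lex  "map"
[4,7] S\NP  >  k=6
[0,7] S  >  k=4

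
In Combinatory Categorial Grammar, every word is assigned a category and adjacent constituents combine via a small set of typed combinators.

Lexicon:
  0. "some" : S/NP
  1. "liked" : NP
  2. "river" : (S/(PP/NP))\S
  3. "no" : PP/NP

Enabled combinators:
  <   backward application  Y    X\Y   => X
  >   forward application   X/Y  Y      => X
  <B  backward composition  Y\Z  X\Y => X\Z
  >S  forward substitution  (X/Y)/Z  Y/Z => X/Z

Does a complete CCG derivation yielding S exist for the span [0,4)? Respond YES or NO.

[0,4] S   >
  [0,3] S/(PP/NP)   <
    [0,2] S   >
      [0,1] "some" : S/NP
      [1,2] "liked" : NP
    [2,3] "river" : (S/(PP/NP))\S
  [3,4] "no" : PP/NP

YES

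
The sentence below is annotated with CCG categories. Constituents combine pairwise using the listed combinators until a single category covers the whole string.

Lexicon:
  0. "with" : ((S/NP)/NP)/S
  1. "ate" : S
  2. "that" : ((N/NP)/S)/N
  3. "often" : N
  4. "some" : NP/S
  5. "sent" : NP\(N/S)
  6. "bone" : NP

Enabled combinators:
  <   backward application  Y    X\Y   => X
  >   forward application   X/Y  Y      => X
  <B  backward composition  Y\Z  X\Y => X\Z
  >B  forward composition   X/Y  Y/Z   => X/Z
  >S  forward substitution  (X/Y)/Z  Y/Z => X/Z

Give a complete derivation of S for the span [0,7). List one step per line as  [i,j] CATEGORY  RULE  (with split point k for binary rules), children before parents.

[0,7] S   >
  [0,6] S/NP   >
    [0,2] (S/NP)/NP   >
      [0,1] "with" : ((S/NP)/NP)/S
      [1,2] "ate" : S
    [2,6] NP   <
      [2,5] N/S   >S
        [2,4] (N/NP)/S   >
          [2,3] "that" : ((N/NP)/S)/N
          [3,4] "often" : N
        [4,5] "some" : NP/S
      [5,6] "sent" : NP\(N/S)
  [6,7] "bone" : NP

[0,1] ((S/NP)/NP)/S  lex  "with"
[1,2] S  lex  "ate"
[0,2] (S/NP)/NP  >  k=1
[2,3] ((N/NP)/S)/N  lex  "that"
[3,4] N  lex  "often"
[2,4] (N/NP)/S  >  k=3
[4,5] NP/S  lex  "some"
[2,5] N/S  >S  k=4
[5,6] NP\(N/S)  lex  "sent"
[2,6] NP  <  k=5
[0,6] S/NP  >  k=2
[6,7] NP  lex  "bone"
[0,7] S  >  k=6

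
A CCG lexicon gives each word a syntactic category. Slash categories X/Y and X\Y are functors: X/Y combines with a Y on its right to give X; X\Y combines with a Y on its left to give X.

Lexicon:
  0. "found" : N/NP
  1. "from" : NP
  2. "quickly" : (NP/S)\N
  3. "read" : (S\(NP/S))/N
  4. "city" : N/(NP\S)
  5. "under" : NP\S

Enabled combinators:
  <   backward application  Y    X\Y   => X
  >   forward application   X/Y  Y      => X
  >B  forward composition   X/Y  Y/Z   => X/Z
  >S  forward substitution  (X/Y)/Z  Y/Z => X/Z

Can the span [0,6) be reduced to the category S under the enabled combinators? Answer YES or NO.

YES

[0,6] S   <
  [0,3] NP/S   <
    [0,2] N   >
      [0,1] "found" : N/NP
      [1,2] "from" : NP
    [2,3] "quickly" : (NP/S)\N
  [3,6] S\(NP/S)   >
    [3,4] "read" : (S\(NP/S))/N
    [4,6] N   >
      [4,5] "city" : N/(NP\S)
      [5,6] "under" : NP\S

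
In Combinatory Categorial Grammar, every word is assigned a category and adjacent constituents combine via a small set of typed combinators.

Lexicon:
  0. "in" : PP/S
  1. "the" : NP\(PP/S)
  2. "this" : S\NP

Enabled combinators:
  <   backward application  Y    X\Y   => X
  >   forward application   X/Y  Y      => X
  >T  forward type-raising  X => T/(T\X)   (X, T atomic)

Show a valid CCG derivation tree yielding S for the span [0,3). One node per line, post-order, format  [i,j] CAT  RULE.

[0,3] S   <
  [0,2] NP   <
    [0,1] "in" : PP/S
    [1,2] "the" : NP\(PP/S)
  [2,3] "this" : S\NP

[0,1] PP/S  lex  "in"
[1,2] NP\(PP/S)  lex  "the"
[0,2] NP  <  k=1
[2,3] S\NP  lex  "this"
[0,3] S  <  k=2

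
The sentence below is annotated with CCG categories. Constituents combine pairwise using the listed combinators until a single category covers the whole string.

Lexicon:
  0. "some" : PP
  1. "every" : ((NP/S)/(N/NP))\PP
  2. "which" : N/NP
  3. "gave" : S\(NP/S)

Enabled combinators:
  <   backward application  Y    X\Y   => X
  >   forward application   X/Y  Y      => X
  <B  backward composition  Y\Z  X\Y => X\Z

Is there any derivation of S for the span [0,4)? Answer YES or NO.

[0,4] S   <
  [0,3] NP/S   >
    [0,2] (NP/S)/(N/NP)   <
      [0,1] "some" : PP
      [1,2] "every" : ((NP/S)/(N/NP))\PP
    [2,3] "which" : N/NP
  [3,4] "gave" : S\(NP/S)

YES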